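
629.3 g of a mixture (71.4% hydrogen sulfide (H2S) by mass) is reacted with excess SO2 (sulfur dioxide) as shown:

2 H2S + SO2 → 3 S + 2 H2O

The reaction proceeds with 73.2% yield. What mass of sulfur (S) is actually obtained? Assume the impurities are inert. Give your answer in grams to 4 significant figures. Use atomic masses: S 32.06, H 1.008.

Pure H2S available = 629.3 g × 0.714 = 449.32 g.
M(H2S) = 2(1.008) + 32.06 = 34.076 g/mol.
M(S) = 32.06 g/mol.
n(H2S) = 449.32 g / 34.076 g/mol = 13.186 mol.
From the equation the H2S:S mole ratio is 2:3, so n(S) = 13.186 × 3/2 = 19.779 mol.
Mass of S = 19.779 mol × 32.06 g/mol = 634.11 g.
Actual mass collected = 634.11 g × 0.732 = 464.17 g.

464.2 g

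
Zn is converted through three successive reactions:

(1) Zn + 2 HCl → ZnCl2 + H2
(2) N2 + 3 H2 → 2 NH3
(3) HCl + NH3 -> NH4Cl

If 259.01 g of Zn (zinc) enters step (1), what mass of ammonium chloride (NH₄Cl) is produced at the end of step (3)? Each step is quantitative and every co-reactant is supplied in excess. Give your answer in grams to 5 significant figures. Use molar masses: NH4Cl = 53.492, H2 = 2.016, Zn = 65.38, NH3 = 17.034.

141.28 g

n(Zn) = 259.01 / 65.38 = 3.96161 mol.
Reaction (1): Zn→H2 ratio 1:1 ⇒ n(H2) = 3.96161 mol.
Reaction (2): H2→NH3 ratio 3:2 ⇒ n(NH3) = 2.64107 mol.
Reaction (3): NH3→NH4Cl ratio 1:1 ⇒ n(NH4Cl) = 2.64107 mol.
Mass of NH4Cl = 2.64107 × 53.492 = 141.276 g.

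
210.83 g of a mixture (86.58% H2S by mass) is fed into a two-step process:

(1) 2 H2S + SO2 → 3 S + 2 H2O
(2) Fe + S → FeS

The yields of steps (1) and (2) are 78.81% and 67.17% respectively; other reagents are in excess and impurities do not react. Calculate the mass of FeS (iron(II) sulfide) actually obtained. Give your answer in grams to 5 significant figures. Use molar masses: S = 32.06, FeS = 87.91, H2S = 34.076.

Pure H2S = 210.83 × 0.8658 = 182.537 g.
n(H2S) = 182.537 / 34.076 = 5.35675 mol.
Step 1 (H2S:S = 2:3): theoretical n(S) = 8.03513 mol; at 78.81% yield, n(S) = 6.33248 mol.
Step 2 (S:FeS = 1:1): theoretical n(FeS) = 6.33248 mol, so theoretical mass = 6.33248 × 87.91 = 556.688 g.
At 67.17% yield, actual mass of FeS = 556.688 × 0.6717 = 373.928 g.

373.93 g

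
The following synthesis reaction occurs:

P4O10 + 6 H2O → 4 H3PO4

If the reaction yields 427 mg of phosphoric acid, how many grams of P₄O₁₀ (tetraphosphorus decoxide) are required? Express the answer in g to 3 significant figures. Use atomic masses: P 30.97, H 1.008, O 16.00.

M(H3PO4) = 3(1.008) + 30.97 + 4(16.00) = 97.994 g/mol.
M(P4O10) = 4(30.97) + 10(16.00) = 283.88 g/mol.
Convert: 427 mg = 0.4270 g.
n(H3PO4) = 0.4270 g / 97.994 g/mol = 0.004357 mol.
From the equation the H3PO4:P4O10 mole ratio is 4:1, so n(P4O10) = 0.004357 × 1/4 = 0.001089 mol.
Mass of P4O10 = 0.001089 mol × 283.88 g/mol = 0.3092 g.

0.309 g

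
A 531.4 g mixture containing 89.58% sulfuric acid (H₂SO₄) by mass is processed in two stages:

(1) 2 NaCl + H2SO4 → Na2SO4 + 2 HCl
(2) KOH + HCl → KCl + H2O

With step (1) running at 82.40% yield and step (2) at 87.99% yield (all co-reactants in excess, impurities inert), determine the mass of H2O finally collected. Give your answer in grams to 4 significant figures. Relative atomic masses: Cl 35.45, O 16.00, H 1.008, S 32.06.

Pure H2SO4 = 531.4 × 0.8958 = 476.03 g.
M(H2SO4) = 2(1.008) + 32.06 + 4(16.00) = 98.076 g/mol.
M(H2O) = 2(1.008) + 16.00 = 18.016 g/mol.
n(H2SO4) = 476.03 / 98.076 = 4.8537 mol.
Step 1 (H2SO4:HCl = 1:2): theoretical n(HCl) = 9.7073 mol; at 82.40% yield, n(HCl) = 7.9988 mol.
Step 2 (HCl:H2O = 1:1): theoretical n(H2O) = 7.9988 mol, so theoretical mass = 7.9988 × 18.016 = 144.11 g.
At 87.99% yield, actual mass of H2O = 144.11 × 0.8799 = 126.80 g.

126.8 g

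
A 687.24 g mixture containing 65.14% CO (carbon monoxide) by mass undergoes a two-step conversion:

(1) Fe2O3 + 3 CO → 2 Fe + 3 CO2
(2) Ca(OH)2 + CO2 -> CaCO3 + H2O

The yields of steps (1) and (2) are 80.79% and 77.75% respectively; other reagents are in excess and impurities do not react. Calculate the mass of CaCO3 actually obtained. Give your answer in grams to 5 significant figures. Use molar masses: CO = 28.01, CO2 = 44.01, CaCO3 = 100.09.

Pure CO = 687.24 × 0.6514 = 447.668 g.
n(CO) = 447.668 / 28.01 = 15.9824 mol.
Step 1 (CO:CO2 = 3:3): theoretical n(CO2) = 15.9824 mol; at 80.79% yield, n(CO2) = 12.9122 mol.
Step 2 (CO2:CaCO3 = 1:1): theoretical n(CaCO3) = 12.9122 mol, so theoretical mass = 12.9122 × 100.09 = 1292.38 g.
At 77.75% yield, actual mass of CaCO3 = 1292.38 × 0.7775 = 1004.83 g.

1004.8 g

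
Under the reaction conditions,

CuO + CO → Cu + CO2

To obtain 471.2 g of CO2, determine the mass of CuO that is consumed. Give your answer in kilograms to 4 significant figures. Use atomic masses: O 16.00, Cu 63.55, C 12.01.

M(CO2) = 12.01 + 2(16.00) = 44.01 g/mol.
M(CuO) = 63.55 + 16.00 = 79.55 g/mol.
n(CO2) = 471.20 g / 44.01 g/mol = 10.707 mol.
From the equation the CO2:CuO mole ratio is 1:1, so n(CuO) = 10.707 × 1/1 = 10.707 mol.
Mass of CuO = 10.707 mol × 79.55 g/mol = 851.71 g.
Converting to kg: 851.71 g = 0.8517 kg.

0.8517 kg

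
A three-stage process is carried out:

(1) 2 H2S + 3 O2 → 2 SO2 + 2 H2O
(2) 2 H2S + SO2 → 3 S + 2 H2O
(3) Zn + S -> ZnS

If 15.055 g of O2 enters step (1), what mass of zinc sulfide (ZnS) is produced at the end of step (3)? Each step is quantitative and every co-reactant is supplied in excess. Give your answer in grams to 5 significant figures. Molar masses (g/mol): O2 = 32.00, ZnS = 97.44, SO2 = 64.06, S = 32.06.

91.685 g

n(O2) = 15.055 / 32.00 = 0.470469 mol.
Reaction (1): O2→SO2 ratio 3:2 ⇒ n(SO2) = 0.313646 mol.
Reaction (2): SO2→S ratio 1:3 ⇒ n(S) = 0.940937 mol.
Reaction (3): S→ZnS ratio 1:1 ⇒ n(ZnS) = 0.940937 mol.
Mass of ZnS = 0.940937 × 97.44 = 91.6850 g.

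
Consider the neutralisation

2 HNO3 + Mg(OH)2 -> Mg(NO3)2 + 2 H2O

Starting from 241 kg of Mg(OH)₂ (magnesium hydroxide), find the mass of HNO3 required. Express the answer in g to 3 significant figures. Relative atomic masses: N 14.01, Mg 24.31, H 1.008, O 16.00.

521000 g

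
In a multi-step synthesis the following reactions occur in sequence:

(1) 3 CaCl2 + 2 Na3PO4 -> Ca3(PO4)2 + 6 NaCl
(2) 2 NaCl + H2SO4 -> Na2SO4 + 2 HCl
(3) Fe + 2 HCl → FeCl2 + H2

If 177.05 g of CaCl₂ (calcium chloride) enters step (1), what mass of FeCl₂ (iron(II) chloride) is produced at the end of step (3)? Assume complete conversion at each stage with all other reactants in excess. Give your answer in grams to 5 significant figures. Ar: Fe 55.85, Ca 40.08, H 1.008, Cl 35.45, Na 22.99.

202.21 g

M(CaCl2) = 40.08 + 2(35.45) = 110.98 g/mol.
M(FeCl2) = 55.85 + 2(35.45) = 126.75 g/mol.
n(CaCl2) = 177.05 / 110.98 = 1.59533 mol.
Reaction (1): CaCl2→NaCl ratio 3:6 ⇒ n(NaCl) = 3.19066 mol.
Reaction (2): NaCl→HCl ratio 2:2 ⇒ n(HCl) = 3.19066 mol.
Reaction (3): HCl→FeCl2 ratio 2:1 ⇒ n(FeCl2) = 1.59533 mol.
Mass of FeCl2 = 1.59533 × 126.75 = 202.208 g.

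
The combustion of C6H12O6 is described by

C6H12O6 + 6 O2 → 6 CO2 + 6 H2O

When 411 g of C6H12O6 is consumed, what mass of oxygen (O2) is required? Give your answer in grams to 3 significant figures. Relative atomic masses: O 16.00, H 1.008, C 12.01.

M(C6H12O6) = 6(12.01) + 12(1.008) + 6(16.00) = 180.156 g/mol.
M(O2) = 2(16.00) = 32.00 g/mol.
n(C6H12O6) = 411.0 g / 180.156 g/mol = 2.281 mol.
From the equation the C6H12O6:O2 mole ratio is 1:6, so n(O2) = 2.281 × 6/1 = 13.69 mol.
Mass of O2 = 13.69 mol × 32.00 g/mol = 438.0 g.

438 g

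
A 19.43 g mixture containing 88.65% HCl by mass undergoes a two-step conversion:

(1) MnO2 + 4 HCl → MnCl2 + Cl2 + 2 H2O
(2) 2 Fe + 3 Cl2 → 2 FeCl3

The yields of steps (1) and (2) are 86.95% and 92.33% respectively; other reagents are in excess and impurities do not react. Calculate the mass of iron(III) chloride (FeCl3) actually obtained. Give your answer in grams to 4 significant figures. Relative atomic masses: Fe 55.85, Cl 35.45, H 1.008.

10.25 g

Pure HCl = 19.43 × 0.8865 = 17.225 g.
M(HCl) = 1.008 + 35.45 = 36.458 g/mol.
M(FeCl3) = 55.85 + 3(35.45) = 162.20 g/mol.
n(HCl) = 17.225 / 36.458 = 0.47245 mol.
Step 1 (HCl:Cl2 = 4:1): theoretical n(Cl2) = 0.11811 mol; at 86.95% yield, n(Cl2) = 0.10270 mol.
Step 2 (Cl2:FeCl3 = 3:2): theoretical n(FeCl3) = 0.068466 mol, so theoretical mass = 0.068466 × 162.20 = 11.105 g.
At 92.33% yield, actual mass of FeCl3 = 11.105 × 0.9233 = 10.253 g.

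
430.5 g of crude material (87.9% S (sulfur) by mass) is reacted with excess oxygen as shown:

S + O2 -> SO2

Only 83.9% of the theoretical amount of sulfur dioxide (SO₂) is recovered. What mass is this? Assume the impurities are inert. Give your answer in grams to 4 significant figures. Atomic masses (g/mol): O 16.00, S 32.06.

634.4 g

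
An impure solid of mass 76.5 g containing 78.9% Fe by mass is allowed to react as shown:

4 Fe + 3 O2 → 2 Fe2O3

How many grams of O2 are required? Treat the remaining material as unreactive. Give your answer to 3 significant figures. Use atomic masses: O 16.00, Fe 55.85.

25.9 g

Mass of pure Fe = 76.5 g × 0.789 = 60.36 g.
M(Fe) = 55.85 g/mol.
M(O2) = 2(16.00) = 32.00 g/mol.
n(Fe) = 60.36 g / 55.85 g/mol = 1.081 mol.
From the equation the Fe:O2 mole ratio is 4:3, so n(O2) = 1.081 × 3/4 = 0.8105 mol.
Mass of O2 = 0.8105 mol × 32.00 g/mol = 25.94 g.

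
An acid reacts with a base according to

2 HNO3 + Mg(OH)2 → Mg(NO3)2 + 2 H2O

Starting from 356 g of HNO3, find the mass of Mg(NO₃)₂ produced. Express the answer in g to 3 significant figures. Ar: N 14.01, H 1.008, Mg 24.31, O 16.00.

419 g

M(HNO3) = 1.008 + 14.01 + 3(16.00) = 63.018 g/mol.
M(Mg(NO3)2) = 24.31 + 2(14.01) + 6(16.00) = 148.33 g/mol.
n(HNO3) = 356.0 g / 63.018 g/mol = 5.649 mol.
From the equation the HNO3:Mg(NO3)2 mole ratio is 2:1, so n(Mg(NO3)2) = 5.649 × 1/2 = 2.825 mol.
Mass of Mg(NO3)2 = 2.825 mol × 148.33 g/mol = 419.0 g.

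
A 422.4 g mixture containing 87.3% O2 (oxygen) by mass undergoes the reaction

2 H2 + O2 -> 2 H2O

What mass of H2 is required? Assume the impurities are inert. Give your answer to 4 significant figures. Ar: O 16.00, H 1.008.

46.46 g

Mass of pure O2 = 422.4 g × 0.873 = 368.76 g.
M(O2) = 2(16.00) = 32.00 g/mol.
M(H2) = 2(1.008) = 2.016 g/mol.
n(O2) = 368.76 g / 32.00 g/mol = 11.524 mol.
From the equation the O2:H2 mole ratio is 1:2, so n(H2) = 11.524 × 2/1 = 23.047 mol.
Mass of H2 = 23.047 mol × 2.016 g/mol = 46.463 g.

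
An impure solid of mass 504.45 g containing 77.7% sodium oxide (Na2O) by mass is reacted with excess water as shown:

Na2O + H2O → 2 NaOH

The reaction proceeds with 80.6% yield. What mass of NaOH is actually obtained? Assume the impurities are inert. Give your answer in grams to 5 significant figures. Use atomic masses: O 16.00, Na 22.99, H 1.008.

Pure Na2O available = 504.45 g × 0.777 = 391.958 g.
M(Na2O) = 2(22.99) + 16.00 = 61.98 g/mol.
M(NaOH) = 22.99 + 16.00 + 1.008 = 39.998 g/mol.
n(Na2O) = 391.958 g / 61.98 g/mol = 6.32394 mol.
From the equation the Na2O:NaOH mole ratio is 1:2, so n(NaOH) = 6.32394 × 2/1 = 12.6479 mol.
Mass of NaOH = 12.6479 mol × 39.998 g/mol = 505.890 g.
Actual mass collected = 505.890 g × 0.806 = 407.747 g.

407.75 g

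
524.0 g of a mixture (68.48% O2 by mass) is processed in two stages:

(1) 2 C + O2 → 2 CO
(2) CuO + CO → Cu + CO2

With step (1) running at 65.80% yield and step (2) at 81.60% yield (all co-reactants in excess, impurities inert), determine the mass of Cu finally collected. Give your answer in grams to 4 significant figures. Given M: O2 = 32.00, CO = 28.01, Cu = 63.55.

765.3 g

Pure O2 = 524.0 × 0.6848 = 358.84 g.
n(O2) = 358.84 / 32.00 = 11.214 mol.
Step 1 (O2:CO = 1:2): theoretical n(CO) = 22.427 mol; at 65.80% yield, n(CO) = 14.757 mol.
Step 2 (CO:Cu = 1:1): theoretical n(Cu) = 14.757 mol, so theoretical mass = 14.757 × 63.55 = 937.81 g.
At 81.60% yield, actual mass of Cu = 937.81 × 0.8160 = 765.26 g.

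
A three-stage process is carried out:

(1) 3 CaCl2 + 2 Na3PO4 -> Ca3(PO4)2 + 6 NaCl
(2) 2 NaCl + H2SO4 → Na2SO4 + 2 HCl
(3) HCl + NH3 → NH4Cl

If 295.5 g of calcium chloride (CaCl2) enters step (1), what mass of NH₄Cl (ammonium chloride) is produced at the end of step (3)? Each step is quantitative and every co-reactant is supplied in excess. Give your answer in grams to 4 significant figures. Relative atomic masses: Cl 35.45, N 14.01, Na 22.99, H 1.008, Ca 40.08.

284.9 g

M(CaCl2) = 40.08 + 2(35.45) = 110.98 g/mol.
M(NH4Cl) = 14.01 + 4(1.008) + 35.45 = 53.492 g/mol.
n(CaCl2) = 295.5 / 110.98 = 2.6626 mol.
Reaction (1): CaCl2→NaCl ratio 3:6 ⇒ n(NaCl) = 5.3253 mol.
Reaction (2): NaCl→HCl ratio 2:2 ⇒ n(HCl) = 5.3253 mol.
Reaction (3): HCl→NH4Cl ratio 1:1 ⇒ n(NH4Cl) = 5.3253 mol.
Mass of NH4Cl = 5.3253 × 53.492 = 284.86 g.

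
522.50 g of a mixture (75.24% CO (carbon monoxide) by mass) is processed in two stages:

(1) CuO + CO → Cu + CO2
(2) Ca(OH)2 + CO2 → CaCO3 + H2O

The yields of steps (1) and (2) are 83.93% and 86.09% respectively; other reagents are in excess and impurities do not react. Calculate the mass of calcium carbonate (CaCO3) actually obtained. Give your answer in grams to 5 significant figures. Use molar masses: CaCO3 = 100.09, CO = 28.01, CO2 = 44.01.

Pure CO = 522.50 × 0.7524 = 393.129 g.
n(CO) = 393.129 / 28.01 = 14.0353 mol.
Step 1 (CO:CO2 = 1:1): theoretical n(CO2) = 14.0353 mol; at 83.93% yield, n(CO2) = 11.7798 mol.
Step 2 (CO2:CaCO3 = 1:1): theoretical n(CaCO3) = 11.7798 mol, so theoretical mass = 11.7798 × 100.09 = 1179.04 g.
At 86.09% yield, actual mass of CaCO3 = 1179.04 × 0.8609 = 1015.04 g.

1015.0 g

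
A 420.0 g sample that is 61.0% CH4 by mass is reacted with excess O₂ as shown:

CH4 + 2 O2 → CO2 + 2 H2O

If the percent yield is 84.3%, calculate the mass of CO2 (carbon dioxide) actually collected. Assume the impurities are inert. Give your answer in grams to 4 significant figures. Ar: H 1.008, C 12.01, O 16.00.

592.5 g

Pure CH4 available = 420.0 g × 0.610 = 256.20 g.
M(CH4) = 12.01 + 4(1.008) = 16.042 g/mol.
M(CO2) = 12.01 + 2(16.00) = 44.01 g/mol.
n(CH4) = 256.20 g / 16.042 g/mol = 15.971 mol.
From the equation the CH4:CO2 mole ratio is 1:1, so n(CO2) = 15.971 × 1/1 = 15.971 mol.
Mass of CO2 = 15.971 mol × 44.01 g/mol = 702.87 g.
Actual mass collected = 702.87 g × 0.843 = 592.52 g.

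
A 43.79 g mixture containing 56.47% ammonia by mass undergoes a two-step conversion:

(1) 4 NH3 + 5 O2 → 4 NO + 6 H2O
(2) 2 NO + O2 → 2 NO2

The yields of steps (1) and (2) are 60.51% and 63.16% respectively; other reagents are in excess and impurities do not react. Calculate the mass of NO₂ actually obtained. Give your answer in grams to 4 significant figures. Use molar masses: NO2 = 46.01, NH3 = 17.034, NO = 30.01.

Pure NH3 = 43.79 × 0.5647 = 24.728 g.
n(NH3) = 24.728 / 17.034 = 1.4517 mol.
Step 1 (NH3:NO = 4:4): theoretical n(NO) = 1.4517 mol; at 60.51% yield, n(NO) = 0.87842 mol.
Step 2 (NO:NO2 = 2:2): theoretical n(NO2) = 0.87842 mol, so theoretical mass = 0.87842 × 46.01 = 40.416 g.
At 63.16% yield, actual mass of NO2 = 40.416 × 0.6316 = 25.527 g.

25.53 g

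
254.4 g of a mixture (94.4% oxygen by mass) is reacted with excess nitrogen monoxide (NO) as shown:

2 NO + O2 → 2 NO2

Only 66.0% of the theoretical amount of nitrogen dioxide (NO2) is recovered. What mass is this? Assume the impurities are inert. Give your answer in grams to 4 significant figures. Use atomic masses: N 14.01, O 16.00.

455.8 g

Pure O2 available = 254.4 g × 0.944 = 240.15 g.
M(O2) = 2(16.00) = 32.00 g/mol.
M(NO2) = 14.01 + 2(16.00) = 46.01 g/mol.
n(O2) = 240.15 g / 32.00 g/mol = 7.5048 mol.
From the equation the O2:NO2 mole ratio is 1:2, so n(NO2) = 7.5048 × 2/1 = 15.010 mol.
Mass of NO2 = 15.010 mol × 46.01 g/mol = 690.59 g.
Actual mass collected = 690.59 g × 0.660 = 455.79 g.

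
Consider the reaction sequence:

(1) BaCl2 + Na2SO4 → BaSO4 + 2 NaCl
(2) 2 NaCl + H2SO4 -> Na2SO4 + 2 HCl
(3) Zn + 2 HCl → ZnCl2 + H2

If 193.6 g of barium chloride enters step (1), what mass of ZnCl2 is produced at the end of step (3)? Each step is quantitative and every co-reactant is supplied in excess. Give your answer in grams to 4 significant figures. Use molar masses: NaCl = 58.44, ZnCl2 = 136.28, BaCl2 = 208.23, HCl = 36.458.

126.7 g

n(BaCl2) = 193.6 / 208.23 = 0.92974 mol.
Reaction (1): BaCl2→NaCl ratio 1:2 ⇒ n(NaCl) = 1.8595 mol.
Reaction (2): NaCl→HCl ratio 2:2 ⇒ n(HCl) = 1.8595 mol.
Reaction (3): HCl→ZnCl2 ratio 2:1 ⇒ n(ZnCl2) = 0.92974 mol.
Mass of ZnCl2 = 0.92974 × 136.28 = 126.71 g.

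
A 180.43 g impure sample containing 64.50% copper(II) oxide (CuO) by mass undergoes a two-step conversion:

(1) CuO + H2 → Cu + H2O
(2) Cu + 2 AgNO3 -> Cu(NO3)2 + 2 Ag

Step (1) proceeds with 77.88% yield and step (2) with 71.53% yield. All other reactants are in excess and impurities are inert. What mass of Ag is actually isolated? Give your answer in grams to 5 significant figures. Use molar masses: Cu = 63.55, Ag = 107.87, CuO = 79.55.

Pure CuO = 180.43 × 0.6450 = 116.377 g.
n(CuO) = 116.377 / 79.55 = 1.46295 mol.
Step 1 (CuO:Cu = 1:1): theoretical n(Cu) = 1.46295 mol; at 77.88% yield, n(Cu) = 1.13934 mol.
Step 2 (Cu:Ag = 1:2): theoretical n(Ag) = 2.27868 mol, so theoretical mass = 2.27868 × 107.87 = 245.802 g.
At 71.53% yield, actual mass of Ag = 245.802 × 0.7153 = 175.822 g.

175.82 g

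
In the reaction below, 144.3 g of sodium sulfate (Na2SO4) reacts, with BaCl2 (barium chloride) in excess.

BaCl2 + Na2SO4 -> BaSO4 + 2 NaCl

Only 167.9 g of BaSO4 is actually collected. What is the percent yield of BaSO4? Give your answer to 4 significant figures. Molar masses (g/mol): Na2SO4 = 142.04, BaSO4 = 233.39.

70.81 %

n(Na2SO4) = 144.30 g / 142.04 g/mol = 1.0159 mol.
From the equation the Na2SO4:BaSO4 mole ratio is 1:1, so n(BaSO4) = 1.0159 × 1/1 = 1.0159 mol.
Mass of BaSO4 = 1.0159 mol × 233.39 g/mol = 237.10 g.
This is the theoretical yield. Percent yield = 167.9 g / 237.10 g × 100% = 70.813%.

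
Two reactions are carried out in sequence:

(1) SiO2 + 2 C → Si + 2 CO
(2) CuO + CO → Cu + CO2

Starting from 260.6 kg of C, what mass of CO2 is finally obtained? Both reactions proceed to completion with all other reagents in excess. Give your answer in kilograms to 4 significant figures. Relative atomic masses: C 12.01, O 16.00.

M(C) = 12.01 g/mol.
M(CO2) = 12.01 + 2(16.00) = 44.01 g/mol.
260.6 kg = 260600 g.
n(C) = 260600 / 12.01 = 21699 mol.
Step 1 gives a 2:2 ratio of C to CO, so n(CO) = 21699 mol.
In step 2 the CO:CO2 ratio is 1:1, so n(CO2) = 21699 mol.
Mass of CO2 = 21699 × 44.01 = 954950 g = 955.0 kg.

955.0 kg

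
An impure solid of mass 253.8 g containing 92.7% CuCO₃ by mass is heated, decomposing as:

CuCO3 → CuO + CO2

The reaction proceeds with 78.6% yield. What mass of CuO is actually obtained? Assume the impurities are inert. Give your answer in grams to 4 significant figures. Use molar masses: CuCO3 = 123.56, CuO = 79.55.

Pure CuCO3 available = 253.8 g × 0.927 = 235.27 g.
n(CuCO3) = 235.27 g / 123.56 g/mol = 1.9041 mol.
From the equation the CuCO3:CuO mole ratio is 1:1, so n(CuO) = 1.9041 × 1/1 = 1.9041 mol.
Mass of CuO = 1.9041 mol × 79.55 g/mol = 151.47 g.
Actual mass collected = 151.47 g × 0.786 = 119.06 g.

119.1 g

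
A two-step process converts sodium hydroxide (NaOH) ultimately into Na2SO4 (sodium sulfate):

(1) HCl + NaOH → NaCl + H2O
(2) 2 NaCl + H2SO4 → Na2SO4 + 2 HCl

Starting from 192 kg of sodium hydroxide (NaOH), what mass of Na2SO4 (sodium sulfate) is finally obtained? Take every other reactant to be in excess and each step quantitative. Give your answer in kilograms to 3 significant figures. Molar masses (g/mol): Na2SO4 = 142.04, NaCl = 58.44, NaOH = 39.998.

192 kg = 192000 g.
n(NaOH) = 192000 / 39.998 = 4800 mol.
Step 1 gives a 1:1 ratio of NaOH to NaCl, so n(NaCl) = 4800 mol.
In step 2 the NaCl:Na2SO4 ratio is 2:1, so n(Na2SO4) = 2400 mol.
Mass of Na2SO4 = 2400 × 142.04 = 340900 g = 341 kg.

341 kg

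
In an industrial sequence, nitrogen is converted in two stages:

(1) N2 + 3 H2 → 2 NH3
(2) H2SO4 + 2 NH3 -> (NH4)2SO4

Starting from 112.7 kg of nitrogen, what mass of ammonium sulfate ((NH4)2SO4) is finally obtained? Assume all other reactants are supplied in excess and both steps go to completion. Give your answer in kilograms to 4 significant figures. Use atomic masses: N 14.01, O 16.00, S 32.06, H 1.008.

M(N2) = 2(14.01) = 28.02 g/mol.
M((NH4)2SO4) = 2(14.01) + 8(1.008) + 32.06 + 4(16.00) = 132.144 g/mol.
112.7 kg = 112700 g.
n(N2) = 112700 / 28.02 = 4022.1 mol.
Step 1 gives a 1:2 ratio of N2 to NH3, so n(NH3) = 8044.3 mol.
In step 2 the NH3:(NH4)2SO4 ratio is 2:1, so n((NH4)2SO4) = 4022.1 mol.
Mass of (NH4)2SO4 = 4022.1 × 132.144 = 531500 g = 531.5 kg.

531.5 kg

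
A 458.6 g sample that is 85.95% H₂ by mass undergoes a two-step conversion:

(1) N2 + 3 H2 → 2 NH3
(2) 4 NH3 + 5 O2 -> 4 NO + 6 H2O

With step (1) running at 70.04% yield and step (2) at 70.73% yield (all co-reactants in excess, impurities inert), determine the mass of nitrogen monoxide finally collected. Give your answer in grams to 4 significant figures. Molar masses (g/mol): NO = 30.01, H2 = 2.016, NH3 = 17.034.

1938 g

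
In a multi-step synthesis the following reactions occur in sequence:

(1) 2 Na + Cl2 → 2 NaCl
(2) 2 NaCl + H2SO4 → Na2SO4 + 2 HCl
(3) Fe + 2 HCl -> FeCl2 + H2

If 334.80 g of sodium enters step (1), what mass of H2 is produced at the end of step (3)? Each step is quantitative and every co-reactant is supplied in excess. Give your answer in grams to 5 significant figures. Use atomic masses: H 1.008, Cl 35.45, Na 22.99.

14.679 g

M(Na) = 22.99 g/mol.
M(H2) = 2(1.008) = 2.016 g/mol.
n(Na) = 334.80 / 22.99 = 14.5629 mol.
Reaction (1): Na→NaCl ratio 2:2 ⇒ n(NaCl) = 14.5629 mol.
Reaction (2): NaCl→HCl ratio 2:2 ⇒ n(HCl) = 14.5629 mol.
Reaction (3): HCl→H2 ratio 2:1 ⇒ n(H2) = 7.28143 mol.
Mass of H2 = 7.28143 × 2.016 = 14.6794 g.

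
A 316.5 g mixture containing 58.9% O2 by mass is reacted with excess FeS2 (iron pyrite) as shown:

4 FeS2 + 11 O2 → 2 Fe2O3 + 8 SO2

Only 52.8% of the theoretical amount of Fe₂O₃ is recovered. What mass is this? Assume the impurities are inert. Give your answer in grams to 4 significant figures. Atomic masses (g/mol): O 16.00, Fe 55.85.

Pure O2 available = 316.5 g × 0.589 = 186.42 g.
M(O2) = 2(16.00) = 32.00 g/mol.
M(Fe2O3) = 2(55.85) + 3(16.00) = 159.70 g/mol.
n(O2) = 186.42 g / 32.00 g/mol = 5.8256 mol.
From the equation the O2:Fe2O3 mole ratio is 11:2, so n(Fe2O3) = 5.8256 × 2/11 = 1.0592 mol.
Mass of Fe2O3 = 1.0592 mol × 159.70 g/mol = 169.15 g.
Actual mass collected = 169.15 g × 0.528 = 89.313 g.

89.31 g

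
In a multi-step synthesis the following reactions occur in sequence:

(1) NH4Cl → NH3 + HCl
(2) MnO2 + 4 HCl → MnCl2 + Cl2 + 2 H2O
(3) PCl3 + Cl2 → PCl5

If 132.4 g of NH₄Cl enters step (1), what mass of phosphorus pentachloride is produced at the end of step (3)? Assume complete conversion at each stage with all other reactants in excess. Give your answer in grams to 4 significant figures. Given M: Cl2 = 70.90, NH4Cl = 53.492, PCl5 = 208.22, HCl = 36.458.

128.8 g

n(NH4Cl) = 132.4 / 53.492 = 2.4751 mol.
Reaction (1): NH4Cl→HCl ratio 1:1 ⇒ n(HCl) = 2.4751 mol.
Reaction (2): HCl→Cl2 ratio 4:1 ⇒ n(Cl2) = 0.61878 mol.
Reaction (3): Cl2→PCl5 ratio 1:1 ⇒ n(PCl5) = 0.61878 mol.
Mass of PCl5 = 0.61878 × 208.22 = 128.84 g.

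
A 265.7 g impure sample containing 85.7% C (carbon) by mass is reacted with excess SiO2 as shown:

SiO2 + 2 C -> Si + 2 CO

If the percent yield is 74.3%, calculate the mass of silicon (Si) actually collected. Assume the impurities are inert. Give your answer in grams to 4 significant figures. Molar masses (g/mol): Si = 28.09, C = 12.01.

197.9 g

Pure C available = 265.7 g × 0.857 = 227.70 g.
n(C) = 227.70 g / 12.01 g/mol = 18.960 mol.
From the equation the C:Si mole ratio is 2:1, so n(Si) = 18.960 × 1/2 = 9.4798 mol.
Mass of Si = 9.4798 mol × 28.09 g/mol = 266.29 g.
Actual mass collected = 266.29 g × 0.743 = 197.85 g.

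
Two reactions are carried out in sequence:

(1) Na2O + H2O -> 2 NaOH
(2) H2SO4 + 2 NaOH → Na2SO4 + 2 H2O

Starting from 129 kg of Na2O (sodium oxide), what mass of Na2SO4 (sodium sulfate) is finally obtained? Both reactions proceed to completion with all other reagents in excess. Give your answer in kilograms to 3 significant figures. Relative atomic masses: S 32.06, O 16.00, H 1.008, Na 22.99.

296 kg

M(Na2O) = 2(22.99) + 16.00 = 61.98 g/mol.
M(Na2SO4) = 2(22.99) + 32.06 + 4(16.00) = 142.04 g/mol.
129 kg = 129000 g.
n(Na2O) = 129000 / 61.98 = 2081 mol.
Step 1 gives a 1:2 ratio of Na2O to NaOH, so n(NaOH) = 4163 mol.
In step 2 the NaOH:Na2SO4 ratio is 2:1, so n(Na2SO4) = 2081 mol.
Mass of Na2SO4 = 2081 × 142.04 = 295600 g = 296 kg.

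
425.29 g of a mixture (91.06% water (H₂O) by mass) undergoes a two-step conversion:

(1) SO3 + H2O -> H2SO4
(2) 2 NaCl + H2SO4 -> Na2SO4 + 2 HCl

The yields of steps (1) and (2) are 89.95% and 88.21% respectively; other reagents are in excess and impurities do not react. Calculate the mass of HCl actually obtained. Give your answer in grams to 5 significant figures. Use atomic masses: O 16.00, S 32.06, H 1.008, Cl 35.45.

1243.6 g

Pure H2O = 425.29 × 0.9106 = 387.269 g.
M(H2O) = 2(1.008) + 16.00 = 18.016 g/mol.
M(HCl) = 1.008 + 35.45 = 36.458 g/mol.
n(H2O) = 387.269 / 18.016 = 21.4958 mol.
Step 1 (H2O:H2SO4 = 1:1): theoretical n(H2SO4) = 21.4958 mol; at 89.95% yield, n(H2SO4) = 19.3355 mol.
Step 2 (H2SO4:HCl = 1:2): theoretical n(HCl) = 38.6710 mol, so theoretical mass = 38.6710 × 36.458 = 1409.87 g.
At 88.21% yield, actual mass of HCl = 1409.87 × 0.8821 = 1243.64 g.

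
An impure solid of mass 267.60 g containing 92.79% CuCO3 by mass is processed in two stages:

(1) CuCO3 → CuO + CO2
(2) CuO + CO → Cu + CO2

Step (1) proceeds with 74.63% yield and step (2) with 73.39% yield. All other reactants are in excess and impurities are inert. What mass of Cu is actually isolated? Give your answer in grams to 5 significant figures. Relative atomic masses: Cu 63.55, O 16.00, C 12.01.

69.948 g

Pure CuCO3 = 267.60 × 0.9279 = 248.306 g.
M(CuCO3) = 63.55 + 12.01 + 3(16.00) = 123.56 g/mol.
M(Cu) = 63.55 g/mol.
n(CuCO3) = 248.306 / 123.56 = 2.00960 mol.
Step 1 (CuCO3:CuO = 1:1): theoretical n(CuO) = 2.00960 mol; at 74.63% yield, n(CuO) = 1.49976 mol.
Step 2 (CuO:Cu = 1:1): theoretical n(Cu) = 1.49976 mol, so theoretical mass = 1.49976 × 63.55 = 95.3100 g.
At 73.39% yield, actual mass of Cu = 95.3100 × 0.7339 = 69.9480 g.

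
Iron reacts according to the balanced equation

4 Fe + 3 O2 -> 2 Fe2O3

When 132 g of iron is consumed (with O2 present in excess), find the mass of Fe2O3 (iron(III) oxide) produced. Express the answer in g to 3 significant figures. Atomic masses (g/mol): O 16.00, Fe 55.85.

189 g

M(Fe) = 55.85 g/mol.
M(Fe2O3) = 2(55.85) + 3(16.00) = 159.70 g/mol.
n(Fe) = 132.0 g / 55.85 g/mol = 2.363 mol.
From the equation the Fe:Fe2O3 mole ratio is 4:2, so n(Fe2O3) = 2.363 × 2/4 = 1.182 mol.
Mass of Fe2O3 = 1.182 mol × 159.70 g/mol = 188.7 g.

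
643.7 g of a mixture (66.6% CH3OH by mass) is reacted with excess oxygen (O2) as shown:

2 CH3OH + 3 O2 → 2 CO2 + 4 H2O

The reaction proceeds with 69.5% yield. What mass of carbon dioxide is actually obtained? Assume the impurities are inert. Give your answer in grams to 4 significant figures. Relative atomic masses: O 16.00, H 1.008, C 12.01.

Pure CH3OH available = 643.7 g × 0.666 = 428.70 g.
M(CH3OH) = 12.01 + 4(1.008) + 16.00 = 32.042 g/mol.
M(CO2) = 12.01 + 2(16.00) = 44.01 g/mol.
n(CH3OH) = 428.70 g / 32.042 g/mol = 13.379 mol.
From the equation the CH3OH:CO2 mole ratio is 2:2, so n(CO2) = 13.379 × 2/2 = 13.379 mol.
Mass of CO2 = 13.379 mol × 44.01 g/mol = 588.83 g.
Actual mass collected = 588.83 g × 0.695 = 409.24 g.

409.2 g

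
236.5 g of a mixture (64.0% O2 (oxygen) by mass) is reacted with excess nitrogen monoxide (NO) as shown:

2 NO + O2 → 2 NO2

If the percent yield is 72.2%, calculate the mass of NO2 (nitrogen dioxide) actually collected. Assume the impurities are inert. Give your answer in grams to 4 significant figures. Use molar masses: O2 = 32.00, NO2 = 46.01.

314.3 g

Pure O2 available = 236.5 g × 0.640 = 151.36 g.
n(O2) = 151.36 g / 32.00 g/mol = 4.7300 mol.
From the equation the O2:NO2 mole ratio is 1:2, so n(NO2) = 4.7300 × 2/1 = 9.4600 mol.
Mass of NO2 = 9.4600 mol × 46.01 g/mol = 435.25 g.
Actual mass collected = 435.25 g × 0.722 = 314.25 g.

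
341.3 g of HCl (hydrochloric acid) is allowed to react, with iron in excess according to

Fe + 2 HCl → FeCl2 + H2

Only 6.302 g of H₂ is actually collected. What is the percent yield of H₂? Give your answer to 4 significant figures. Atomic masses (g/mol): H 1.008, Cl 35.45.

M(HCl) = 1.008 + 35.45 = 36.458 g/mol.
M(H2) = 2(1.008) = 2.016 g/mol.
n(HCl) = 341.30 g / 36.458 g/mol = 9.3615 mol.
From the equation the HCl:H2 mole ratio is 2:1, so n(H2) = 9.3615 × 1/2 = 4.6807 mol.
Mass of H2 = 4.6807 mol × 2.016 g/mol = 9.4363 g.
This is the theoretical yield. Percent yield = 6.302 g / 9.4363 g × 100% = 66.784%.

66.78 %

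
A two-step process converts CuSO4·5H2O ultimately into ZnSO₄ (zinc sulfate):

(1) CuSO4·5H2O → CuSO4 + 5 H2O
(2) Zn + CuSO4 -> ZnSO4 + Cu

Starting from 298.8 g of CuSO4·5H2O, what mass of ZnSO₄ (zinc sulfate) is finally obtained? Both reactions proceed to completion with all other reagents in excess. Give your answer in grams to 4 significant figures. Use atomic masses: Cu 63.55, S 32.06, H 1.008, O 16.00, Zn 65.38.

193.2 g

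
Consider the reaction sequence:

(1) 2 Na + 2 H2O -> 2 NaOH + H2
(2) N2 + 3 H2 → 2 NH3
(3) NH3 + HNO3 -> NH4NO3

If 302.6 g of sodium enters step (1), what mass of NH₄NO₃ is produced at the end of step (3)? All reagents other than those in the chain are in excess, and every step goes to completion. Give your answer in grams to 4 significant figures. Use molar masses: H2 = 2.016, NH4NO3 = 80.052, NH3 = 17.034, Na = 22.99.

n(Na) = 302.6 / 22.99 = 13.162 mol.
Reaction (1): Na→H2 ratio 2:1 ⇒ n(H2) = 6.5811 mol.
Reaction (2): H2→NH3 ratio 3:2 ⇒ n(NH3) = 4.3874 mol.
Reaction (3): NH3→NH4NO3 ratio 1:1 ⇒ n(NH4NO3) = 4.3874 mol.
Mass of NH4NO3 = 4.3874 × 80.052 = 351.22 g.

351.2 g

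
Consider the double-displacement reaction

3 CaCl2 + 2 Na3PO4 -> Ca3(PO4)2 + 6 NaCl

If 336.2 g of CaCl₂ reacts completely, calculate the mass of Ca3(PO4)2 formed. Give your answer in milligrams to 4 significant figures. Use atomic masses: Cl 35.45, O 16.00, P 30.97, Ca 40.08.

M(CaCl2) = 40.08 + 2(35.45) = 110.98 g/mol.
M(Ca3(PO4)2) = 3(40.08) + 2(30.97) + 8(16.00) = 310.18 g/mol.
n(CaCl2) = 336.20 g / 110.98 g/mol = 3.0294 mol.
From the equation the CaCl2:Ca3(PO4)2 mole ratio is 3:1, so n(Ca3(PO4)2) = 3.0294 × 1/3 = 1.0098 mol.
Mass of Ca3(PO4)2 = 1.0098 mol × 310.18 g/mol = 313.22 g.
Converting to mg: 313.22 g = 313200 mg.

313200 mg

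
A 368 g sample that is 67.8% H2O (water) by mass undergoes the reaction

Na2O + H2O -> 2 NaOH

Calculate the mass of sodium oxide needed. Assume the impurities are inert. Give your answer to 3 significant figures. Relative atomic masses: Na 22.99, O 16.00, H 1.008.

Mass of pure H2O = 368 g × 0.678 = 249.5 g.
M(H2O) = 2(1.008) + 16.00 = 18.016 g/mol.
M(Na2O) = 2(22.99) + 16.00 = 61.98 g/mol.
n(H2O) = 249.5 g / 18.016 g/mol = 13.85 mol.
From the equation the H2O:Na2O mole ratio is 1:1, so n(Na2O) = 13.85 × 1/1 = 13.85 mol.
Mass of Na2O = 13.85 mol × 61.98 g/mol = 858.4 g.

858 g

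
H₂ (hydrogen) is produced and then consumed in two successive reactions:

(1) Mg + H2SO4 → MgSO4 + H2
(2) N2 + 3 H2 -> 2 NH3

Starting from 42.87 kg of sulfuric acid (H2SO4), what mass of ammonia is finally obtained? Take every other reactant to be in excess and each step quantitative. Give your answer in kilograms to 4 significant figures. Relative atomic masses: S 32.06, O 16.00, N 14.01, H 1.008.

M(H2SO4) = 2(1.008) + 32.06 + 4(16.00) = 98.076 g/mol.
M(NH3) = 14.01 + 3(1.008) = 17.034 g/mol.
42.87 kg = 42870 g.
n(H2SO4) = 42870 / 98.076 = 437.11 mol.
Step 1 gives a 1:1 ratio of H2SO4 to H2, so n(H2) = 437.11 mol.
In step 2 the H2:NH3 ratio is 3:2, so n(NH3) = 291.41 mol.
Mass of NH3 = 291.41 × 17.034 = 4963.8 g = 4.964 kg.

4.964 kg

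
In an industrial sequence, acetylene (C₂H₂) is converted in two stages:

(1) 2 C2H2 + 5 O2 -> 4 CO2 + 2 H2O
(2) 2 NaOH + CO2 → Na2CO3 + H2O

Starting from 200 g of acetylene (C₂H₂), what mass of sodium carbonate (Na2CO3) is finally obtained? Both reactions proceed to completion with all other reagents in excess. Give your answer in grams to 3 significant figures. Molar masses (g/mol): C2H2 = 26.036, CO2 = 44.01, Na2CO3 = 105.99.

1630 g

n(C2H2) = 200.0 / 26.036 = 7.682 mol.
Step 1 gives a 2:4 ratio of C2H2 to CO2, so n(CO2) = 15.36 mol.
In step 2 the CO2:Na2CO3 ratio is 1:1, so n(Na2CO3) = 15.36 mol.
Mass of Na2CO3 = 15.36 × 105.99 = 1628 g.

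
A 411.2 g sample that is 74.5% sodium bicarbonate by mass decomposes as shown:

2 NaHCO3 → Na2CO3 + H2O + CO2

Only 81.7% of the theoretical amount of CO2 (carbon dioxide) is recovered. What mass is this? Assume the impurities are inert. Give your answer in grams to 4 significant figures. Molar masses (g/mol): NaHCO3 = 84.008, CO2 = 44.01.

Pure NaHCO3 available = 411.2 g × 0.745 = 306.34 g.
n(NaHCO3) = 306.34 g / 84.008 g/mol = 3.6466 mol.
From the equation the NaHCO3:CO2 mole ratio is 2:1, so n(CO2) = 3.6466 × 1/2 = 1.8233 mol.
Mass of CO2 = 1.8233 mol × 44.01 g/mol = 80.244 g.
Actual mass collected = 80.244 g × 0.817 = 65.559 g.

65.56 g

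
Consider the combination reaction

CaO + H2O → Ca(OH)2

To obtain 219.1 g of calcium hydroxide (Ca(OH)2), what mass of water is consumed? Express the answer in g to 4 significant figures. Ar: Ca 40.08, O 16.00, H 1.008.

53.27 g

M(Ca(OH)2) = 40.08 + 2(16.00) + 2(1.008) = 74.096 g/mol.
M(H2O) = 2(1.008) + 16.00 = 18.016 g/mol.
n(Ca(OH)2) = 219.10 g / 74.096 g/mol = 2.9570 mol.
From the equation the Ca(OH)2:H2O mole ratio is 1:1, so n(H2O) = 2.9570 × 1/1 = 2.9570 mol.
Mass of H2O = 2.9570 mol × 18.016 g/mol = 53.273 g.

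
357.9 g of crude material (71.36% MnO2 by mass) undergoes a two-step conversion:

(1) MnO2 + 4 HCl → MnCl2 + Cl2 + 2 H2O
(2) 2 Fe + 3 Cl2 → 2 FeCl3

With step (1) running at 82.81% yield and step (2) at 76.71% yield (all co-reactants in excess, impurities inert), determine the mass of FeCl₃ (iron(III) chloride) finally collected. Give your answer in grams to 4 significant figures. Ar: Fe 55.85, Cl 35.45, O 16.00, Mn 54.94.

Pure MnO2 = 357.9 × 0.7136 = 255.40 g.
M(MnO2) = 54.94 + 2(16.00) = 86.94 g/mol.
M(FeCl3) = 55.85 + 3(35.45) = 162.20 g/mol.
n(MnO2) = 255.40 / 86.94 = 2.9376 mol.
Step 1 (MnO2:Cl2 = 1:1): theoretical n(Cl2) = 2.9376 mol; at 82.81% yield, n(Cl2) = 2.4327 mol.
Step 2 (Cl2:FeCl3 = 3:2): theoretical n(FeCl3) = 1.6218 mol, so theoretical mass = 1.6218 × 162.20 = 263.05 g.
At 76.71% yield, actual mass of FeCl3 = 263.05 × 0.7671 = 201.79 g.

201.8 g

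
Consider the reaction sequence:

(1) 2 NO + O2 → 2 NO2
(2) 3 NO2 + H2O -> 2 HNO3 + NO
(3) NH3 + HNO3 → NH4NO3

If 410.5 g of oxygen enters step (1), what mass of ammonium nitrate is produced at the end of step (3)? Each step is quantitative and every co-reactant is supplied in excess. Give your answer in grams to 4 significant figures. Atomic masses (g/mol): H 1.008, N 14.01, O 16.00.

M(O2) = 2(16.00) = 32.00 g/mol.
M(NH4NO3) = 2(14.01) + 4(1.008) + 3(16.00) = 80.052 g/mol.
n(O2) = 410.5 / 32.00 = 12.828 mol.
Reaction (1): O2→NO2 ratio 1:2 ⇒ n(NO2) = 25.656 mol.
Reaction (2): NO2→HNO3 ratio 3:2 ⇒ n(HNO3) = 17.104 mol.
Reaction (3): HNO3→NH4NO3 ratio 1:1 ⇒ n(NH4NO3) = 17.104 mol.
Mass of NH4NO3 = 17.104 × 80.052 = 1369.2 g.

1369 g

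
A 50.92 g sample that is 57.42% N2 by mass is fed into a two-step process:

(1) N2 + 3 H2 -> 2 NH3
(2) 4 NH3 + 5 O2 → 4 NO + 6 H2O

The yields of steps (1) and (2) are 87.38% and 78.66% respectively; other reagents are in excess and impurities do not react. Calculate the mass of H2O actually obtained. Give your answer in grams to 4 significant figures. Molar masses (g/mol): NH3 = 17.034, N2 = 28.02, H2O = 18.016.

38.76 g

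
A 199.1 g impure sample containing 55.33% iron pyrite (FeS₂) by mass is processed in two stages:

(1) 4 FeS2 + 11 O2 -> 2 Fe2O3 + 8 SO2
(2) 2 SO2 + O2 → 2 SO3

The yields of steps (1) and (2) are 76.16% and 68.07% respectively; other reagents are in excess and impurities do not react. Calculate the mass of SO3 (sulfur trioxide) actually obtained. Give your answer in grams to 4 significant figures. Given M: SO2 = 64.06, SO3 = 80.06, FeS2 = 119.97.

76.22 g

Pure FeS2 = 199.1 × 0.5533 = 110.16 g.
n(FeS2) = 110.16 / 119.97 = 0.91825 mol.
Step 1 (FeS2:SO2 = 4:8): theoretical n(SO2) = 1.8365 mol; at 76.16% yield, n(SO2) = 1.3987 mol.
Step 2 (SO2:SO3 = 2:2): theoretical n(SO3) = 1.3987 mol, so theoretical mass = 1.3987 × 80.06 = 111.98 g.
At 68.07% yield, actual mass of SO3 = 111.98 × 0.6807 = 76.223 g.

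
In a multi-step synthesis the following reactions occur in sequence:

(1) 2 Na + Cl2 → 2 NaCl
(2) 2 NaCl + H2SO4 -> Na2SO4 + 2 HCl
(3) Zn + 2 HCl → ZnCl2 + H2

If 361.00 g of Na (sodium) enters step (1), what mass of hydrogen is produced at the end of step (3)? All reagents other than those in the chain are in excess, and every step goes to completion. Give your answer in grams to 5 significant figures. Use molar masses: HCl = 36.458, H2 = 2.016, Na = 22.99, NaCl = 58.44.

15.828 g

n(Na) = 361.00 / 22.99 = 15.7025 mol.
Reaction (1): Na→NaCl ratio 2:2 ⇒ n(NaCl) = 15.7025 mol.
Reaction (2): NaCl→HCl ratio 2:2 ⇒ n(HCl) = 15.7025 mol.
Reaction (3): HCl→H2 ratio 2:1 ⇒ n(H2) = 7.85124 mol.
Mass of H2 = 7.85124 × 2.016 = 15.8281 g.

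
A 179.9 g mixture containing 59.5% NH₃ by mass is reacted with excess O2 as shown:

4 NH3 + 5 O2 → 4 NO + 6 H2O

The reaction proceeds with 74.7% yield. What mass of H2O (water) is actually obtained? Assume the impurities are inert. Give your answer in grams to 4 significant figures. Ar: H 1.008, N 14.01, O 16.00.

126.9 g

Pure NH3 available = 179.9 g × 0.595 = 107.04 g.
M(NH3) = 14.01 + 3(1.008) = 17.034 g/mol.
M(H2O) = 2(1.008) + 16.00 = 18.016 g/mol.
n(NH3) = 107.04 g / 17.034 g/mol = 6.2839 mol.
From the equation the NH3:H2O mole ratio is 4:6, so n(H2O) = 6.2839 × 6/4 = 9.4259 mol.
Mass of H2O = 9.4259 mol × 18.016 g/mol = 169.82 g.
Actual mass collected = 169.82 g × 0.747 = 126.85 g.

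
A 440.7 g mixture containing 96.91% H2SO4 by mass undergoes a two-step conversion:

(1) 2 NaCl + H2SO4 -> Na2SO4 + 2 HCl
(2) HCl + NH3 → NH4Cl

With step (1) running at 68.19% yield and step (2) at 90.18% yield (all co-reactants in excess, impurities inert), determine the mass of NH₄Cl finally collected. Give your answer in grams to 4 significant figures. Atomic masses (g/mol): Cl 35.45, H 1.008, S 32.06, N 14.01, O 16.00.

286.5 g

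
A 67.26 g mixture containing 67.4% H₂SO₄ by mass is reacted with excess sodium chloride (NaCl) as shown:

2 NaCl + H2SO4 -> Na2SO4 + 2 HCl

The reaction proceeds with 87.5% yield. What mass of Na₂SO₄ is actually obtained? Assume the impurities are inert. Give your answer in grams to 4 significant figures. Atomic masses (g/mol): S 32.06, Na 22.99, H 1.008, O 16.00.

57.45 g

Pure H2SO4 available = 67.26 g × 0.674 = 45.333 g.
M(H2SO4) = 2(1.008) + 32.06 + 4(16.00) = 98.076 g/mol.
M(Na2SO4) = 2(22.99) + 32.06 + 4(16.00) = 142.04 g/mol.
n(H2SO4) = 45.333 g / 98.076 g/mol = 0.46223 mol.
From the equation the H2SO4:Na2SO4 mole ratio is 1:1, so n(Na2SO4) = 0.46223 × 1/1 = 0.46223 mol.
Mass of Na2SO4 = 0.46223 mol × 142.04 g/mol = 65.655 g.
Actual mass collected = 65.655 g × 0.875 = 57.448 g.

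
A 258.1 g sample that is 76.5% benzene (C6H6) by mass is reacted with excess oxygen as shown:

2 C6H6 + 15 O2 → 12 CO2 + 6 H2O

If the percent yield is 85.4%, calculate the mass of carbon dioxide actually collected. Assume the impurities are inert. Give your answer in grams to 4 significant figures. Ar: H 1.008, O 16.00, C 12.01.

570.1 g

Pure C6H6 available = 258.1 g × 0.765 = 197.45 g.
M(C6H6) = 6(12.01) + 6(1.008) = 78.108 g/mol.
M(CO2) = 12.01 + 2(16.00) = 44.01 g/mol.
n(C6H6) = 197.45 g / 78.108 g/mol = 2.5279 mol.
From the equation the C6H6:CO2 mole ratio is 2:12, so n(CO2) = 2.5279 × 12/2 = 15.167 mol.
Mass of CO2 = 15.167 mol × 44.01 g/mol = 667.51 g.
Actual mass collected = 667.51 g × 0.854 = 570.05 g.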